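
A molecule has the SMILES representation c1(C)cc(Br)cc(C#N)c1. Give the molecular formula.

Atom tally by fragment:
  benzene ring core → C:6 H:6
  (− 3 ring H displaced by substituents)
  + CH3 → C:1 H:3
  + Br → Br:1
  + CN → C:1 N:1
Element totals:
  C: 8
  H: 6
  Br: 1
  N: 1

C8H6BrN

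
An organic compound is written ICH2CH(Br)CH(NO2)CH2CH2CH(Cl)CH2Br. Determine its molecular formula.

C7H11Br2ClINO2

Element totals:
  C: 7
  H: 11
  Br: 2
  Cl: 1
  I: 1
  N: 1
  O: 2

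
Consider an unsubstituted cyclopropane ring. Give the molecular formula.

C3H6

Atom tally by fragment:
  cyclopropane ring core → C:3 H:6
Element totals:
  C: 3
  H: 6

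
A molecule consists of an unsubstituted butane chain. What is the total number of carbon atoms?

4

Atom tally by fragment:
  CH3 → C:1 H:3
  CH2 → C:1 H:2
  CH2 → C:1 H:2
  CH3 → C:1 H:3
Element totals:
  C: 4
  H: 10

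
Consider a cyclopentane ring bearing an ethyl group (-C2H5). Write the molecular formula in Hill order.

Atom tally by fragment:
  cyclopentane ring core → C:5 H:10
  (− 1 ring H displaced by substituents)
  + C2H5 → C:2 H:5
Element totals:
  C: 7
  H: 14

C7H14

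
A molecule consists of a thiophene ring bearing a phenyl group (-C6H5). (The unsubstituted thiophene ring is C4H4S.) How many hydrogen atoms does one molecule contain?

8

Atom tally by fragment:
  thiophene ring core → C:4 H:4 S:1
  (− 1 ring H displaced by substituents)
  + C6H5 → C:6 H:5
Element totals:
  C: 10
  H: 8
  S: 1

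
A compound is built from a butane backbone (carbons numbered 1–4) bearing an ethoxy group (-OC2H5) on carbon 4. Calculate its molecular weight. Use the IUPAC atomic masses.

102.18 g/mol

Atom tally by fragment:
  CH3 → C:1 H:3
  CH2 → C:1 H:2
  CH2 → C:1 H:2
  CH2OC2H5 → C:3 H:7 O:1
Element totals:
  C: 6
  H: 14
  O: 1
Molecular formula: C6H14O.
  M = 6(12.011) + 14(1.008) + 15.999
    = 72.066 + 14.112 + 15.999 = 102.177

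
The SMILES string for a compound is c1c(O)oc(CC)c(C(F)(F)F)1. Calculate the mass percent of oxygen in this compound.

17.76%

Atom tally by fragment:
  furan ring core → C:4 H:4 O:1
  (− 3 ring H displaced by substituents)
  + OH → O:1 H:1
  + C2H5 → C:2 H:5
  + CF3 → C:1 F:3
Element totals:
  C: 7
  H: 7
  F: 3
  O: 2
Molecular formula: C7H7F3O2.
Molar mass = 180.125 g/mol.
Mass from O: 2 × 15.999 = 31.998 g/mol.
%O = 31.998 / 180.125 × 100 = 17.76%.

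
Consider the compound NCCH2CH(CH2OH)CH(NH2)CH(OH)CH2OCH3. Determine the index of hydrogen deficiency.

Atom tally by fragment:
  NCCH2 → C:2 H:2 N:1
  CH(CH2OH) → C:2 H:4 O:1
  CH(NH2) → C:1 H:3 N:1
  CH(OH) → C:1 H:2 O:1
  CH2OCH3 → C:2 H:5 O:1
Element totals:
  C: 8
  H: 16
  N: 2
  O: 3
Molecular formula: C8H16N2O3.
DoU = (2C + 2 + N − H − X) / 2 = (2·8 + 2 + 2 − 16 − 0) / 2 = 2.

2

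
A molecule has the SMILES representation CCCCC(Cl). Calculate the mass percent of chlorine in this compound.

Atom tally by fragment:
  CH3 → C:1 H:3
  CH2 → C:1 H:2
  CH2 → C:1 H:2
  CH2 → C:1 H:2
  CH2Cl → C:1 H:2 Cl:1
Element totals:
  C: 5
  H: 11
  Cl: 1
Molecular formula: C5H11Cl.
Molar mass = 106.593 g/mol.
Mass from Cl: 1 × 35.45 = 35.450 g/mol.
%Cl = 35.450 / 106.593 × 100 = 33.26%.

33.26%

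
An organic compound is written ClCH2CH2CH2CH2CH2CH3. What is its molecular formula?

C6H13Cl

Atom tally by fragment:
  ClCH2 → C:1 H:2 Cl:1
  CH2 → C:1 H:2
  CH2 → C:1 H:2
  CH2 → C:1 H:2
  CH2 → C:1 H:2
  CH3 → C:1 H:3
Element totals:
  C: 6
  H: 13
  Cl: 1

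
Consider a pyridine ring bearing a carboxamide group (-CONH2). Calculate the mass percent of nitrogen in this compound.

22.94%

Atom tally by fragment:
  pyridine ring core → C:5 H:5 N:1
  (− 1 ring H displaced by substituents)
  + CONH2 → C:1 H:2 O:1 N:1
Element totals:
  C: 6
  H: 6
  N: 2
  O: 1
Molecular formula: C6H6N2O.
Molar mass = 122.127 g/mol.
Mass from N: 2 × 14.007 = 28.014 g/mol.
%N = 28.014 / 122.127 × 100 = 22.94%.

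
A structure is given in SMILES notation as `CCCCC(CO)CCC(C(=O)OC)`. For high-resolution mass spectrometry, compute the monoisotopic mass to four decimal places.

Atom tally by fragment:
  CH3 → C:1 H:3
  CH2 → C:1 H:2
  CH2 → C:1 H:2
  CH2 → C:1 H:2
  CH(CH2OH) → C:2 H:4 O:1
  CH2 → C:1 H:2
  CH2 → C:1 H:2
  CH2COOCH3 → C:3 H:5 O:2
Element totals:
  C: 11
  H: 22
  O: 3
Molecular formula: C11H22O3.
  M = 11(12.0) + 22(1.007825) + 3(15.994915)
    = 132.000000 + 22.172150 + 47.984745 = 202.156895

202.1569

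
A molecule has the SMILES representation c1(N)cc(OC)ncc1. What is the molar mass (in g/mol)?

Atom tally by fragment:
  pyridine ring core → C:5 H:5 N:1
  (− 2 ring H displaced by substituents)
  + NH2 → N:1 H:2
  + OCH3 → C:1 H:3 O:1
Element totals:
  C: 6
  H: 8
  N: 2
  O: 1
Molecular formula: C6H8N2O.
  M = 6(12.011) + 8(1.008) + 2(14.007) + 15.999
    = 72.066 + 8.064 + 28.014 + 15.999 = 124.143

124.14 g/mol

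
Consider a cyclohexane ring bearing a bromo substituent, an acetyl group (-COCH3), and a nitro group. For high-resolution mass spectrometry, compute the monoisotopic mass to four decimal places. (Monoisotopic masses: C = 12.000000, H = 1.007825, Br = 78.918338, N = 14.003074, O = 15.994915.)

249.0001

Atom tally by fragment:
  cyclohexane ring core → C:6 H:12
  (− 3 ring H displaced by substituents)
  + Br → Br:1
  + COCH3 → C:2 H:3 O:1
  + NO2 → N:1 O:2
Element totals:
  C: 8
  H: 12
  Br: 1
  N: 1
  O: 3
Molecular formula: C8H12BrNO3.
  M = 8(12.0) + 12(1.007825) + 78.918338 + 14.003074 + 3(15.994915)
    = 96.000000 + 12.093900 + 78.918338 + 14.003074 + 47.984745 = 249.000057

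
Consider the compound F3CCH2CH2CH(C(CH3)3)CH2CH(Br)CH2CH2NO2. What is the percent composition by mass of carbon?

41.39%

Atom tally by fragment:
  F3CCH2 → C:2 H:2 F:3
  CH2 → C:1 H:2
  CH(C(CH3)3) → C:5 H:10
  CH2 → C:1 H:2
  CH(Br) → C:1 H:1 Br:1
  CH2 → C:1 H:2
  CH2NO2 → C:1 H:2 N:1 O:2
Element totals:
  C: 12
  H: 21
  Br: 1
  F: 3
  N: 1
  O: 2
Molecular formula: C12H21BrF3NO2.
Molar mass = 348.203 g/mol.
Mass from C: 12 × 12.011 = 144.132 g/mol.
%C = 144.132 / 348.203 × 100 = 41.39%.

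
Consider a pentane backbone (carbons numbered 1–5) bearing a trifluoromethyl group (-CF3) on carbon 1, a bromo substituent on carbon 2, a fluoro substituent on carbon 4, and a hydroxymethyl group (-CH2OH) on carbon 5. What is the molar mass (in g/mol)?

Atom tally by fragment:
  F3CCH2 → C:2 H:2 F:3
  CH(Br) → C:1 H:1 Br:1
  CH2 → C:1 H:2
  CH(F) → C:1 H:1 F:1
  CH2CH2OH → C:2 H:5 O:1
Element totals:
  C: 7
  H: 11
  Br: 1
  F: 4
  O: 1
Molecular formula: C7H11BrF4O.
  M = 7(12.011) + 11(1.008) + 79.904 + 4(18.998) + 15.999
    = 84.077 + 11.088 + 79.904 + 75.992 + 15.999 = 267.060

267.06 g/mol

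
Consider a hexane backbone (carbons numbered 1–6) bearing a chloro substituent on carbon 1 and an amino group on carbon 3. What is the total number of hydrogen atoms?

14

Atom tally by fragment:
  ClCH2 → C:1 H:2 Cl:1
  CH2 → C:1 H:2
  CH(NH2) → C:1 H:3 N:1
  CH2 → C:1 H:2
  CH2 → C:1 H:2
  CH3 → C:1 H:3
Element totals:
  C: 6
  H: 14
  Cl: 1
  N: 1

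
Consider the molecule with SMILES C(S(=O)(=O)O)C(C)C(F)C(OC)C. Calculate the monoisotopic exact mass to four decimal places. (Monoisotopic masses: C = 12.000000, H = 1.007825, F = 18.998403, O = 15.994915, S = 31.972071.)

214.0675

Atom tally by fragment:
  HO3SCH2 → C:1 H:3 S:1 O:3
  CH(CH3) → C:2 H:4
  CH(F) → C:1 H:1 F:1
  CH(OCH3) → C:2 H:4 O:1
  CH3 → C:1 H:3
Element totals:
  C: 7
  H: 15
  F: 1
  O: 4
  S: 1
Molecular formula: C7H15FO4S.
  M = 7(12.0) + 15(1.007825) + 18.998403 + 4(15.994915) + 31.972071
    = 84.000000 + 15.117375 + 18.998403 + 63.979660 + 31.972071 = 214.067509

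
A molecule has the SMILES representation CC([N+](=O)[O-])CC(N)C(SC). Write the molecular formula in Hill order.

Atom tally by fragment:
  CH3 → C:1 H:3
  CH(NO2) → C:1 H:1 N:1 O:2
  CH2 → C:1 H:2
  CH(NH2) → C:1 H:3 N:1
  CH2SCH3 → C:2 H:5 S:1
Element totals:
  C: 6
  H: 14
  N: 2
  O: 2
  S: 1

C6H14N2O2S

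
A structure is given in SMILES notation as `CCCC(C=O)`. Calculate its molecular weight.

Atom tally by fragment:
  CH3 → C:1 H:3
  CH2 → C:1 H:2
  CH2 → C:1 H:2
  CH2CHO → C:2 H:3 O:1
Element totals:
  C: 5
  H: 10
  O: 1
Molecular formula: C5H10O.
  M = 5(12.011) + 10(1.008) + 15.999
    = 60.055 + 10.080 + 15.999 = 86.134

86.13 g/mol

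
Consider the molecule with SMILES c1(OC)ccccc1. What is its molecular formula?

C7H8O

Atom tally by fragment:
  benzene ring core → C:6 H:6
  (− 1 ring H displaced by substituents)
  + OCH3 → C:1 H:3 O:1
Element totals:
  C: 7
  H: 8
  O: 1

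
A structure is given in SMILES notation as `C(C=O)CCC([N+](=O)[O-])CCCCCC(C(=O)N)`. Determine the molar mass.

258.32 g/mol

Atom tally by fragment:
  OHCCH2 → C:2 H:3 O:1
  CH2 → C:1 H:2
  CH2 → C:1 H:2
  CH(NO2) → C:1 H:1 N:1 O:2
  CH2 → C:1 H:2
  CH2 → C:1 H:2
  CH2 → C:1 H:2
  CH2 → C:1 H:2
  CH2 → C:1 H:2
  CH2CONH2 → C:2 H:4 O:1 N:1
Element totals:
  C: 12
  H: 22
  N: 2
  O: 4
Molecular formula: C12H22N2O4.
  M = 12(12.011) + 22(1.008) + 2(14.007) + 4(15.999)
    = 144.132 + 22.176 + 28.014 + 63.996 = 258.318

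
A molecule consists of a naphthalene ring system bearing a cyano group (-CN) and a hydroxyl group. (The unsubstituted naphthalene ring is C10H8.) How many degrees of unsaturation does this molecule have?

9

Atom tally by fragment:
  naphthalene ring system core → C:10 H:8
  (− 2 ring H displaced by substituents)
  + CN → C:1 N:1
  + OH → O:1 H:1
Element totals:
  C: 11
  H: 7
  N: 1
  O: 1
Molecular formula: C11H7NO.
DoU = (2C + 2 + N − H − X) / 2 = (2·11 + 2 + 1 − 7 − 0) / 2 = 9.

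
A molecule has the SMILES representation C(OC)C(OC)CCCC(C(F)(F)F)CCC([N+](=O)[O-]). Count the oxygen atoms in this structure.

4

Atom tally by fragment:
  CH3OCH2 → C:2 H:5 O:1
  CH(OCH3) → C:2 H:4 O:1
  CH2 → C:1 H:2
  CH2 → C:1 H:2
  CH2 → C:1 H:2
  CH(CF3) → C:2 H:1 F:3
  CH2 → C:1 H:2
  CH2 → C:1 H:2
  CH2NO2 → C:1 H:2 N:1 O:2
Element totals:
  C: 12
  H: 22
  F: 3
  N: 1
  O: 4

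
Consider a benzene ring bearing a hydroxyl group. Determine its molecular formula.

C6H6O

Atom tally by fragment:
  benzene ring core → C:6 H:6
  (− 1 ring H displaced by substituents)
  + OH → O:1 H:1
Element totals:
  C: 6
  H: 6
  O: 1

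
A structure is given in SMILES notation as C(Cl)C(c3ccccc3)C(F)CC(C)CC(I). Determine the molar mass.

Atom tally by fragment:
  ClCH2 → C:1 H:2 Cl:1
  CH(C6H5) → C:7 H:6
  CH(F) → C:1 H:1 F:1
  CH2 → C:1 H:2
  CH(CH3) → C:2 H:4
  CH2 → C:1 H:2
  CH2I → C:1 H:2 I:1
Element totals:
  C: 14
  H: 19
  Cl: 1
  F: 1
  I: 1
Molecular formula: C14H19ClFI.
  M = 14(12.011) + 19(1.008) + 35.45 + 18.998 + 126.904
    = 168.154 + 19.152 + 35.450 + 18.998 + 126.904 = 368.658

368.66 g/mol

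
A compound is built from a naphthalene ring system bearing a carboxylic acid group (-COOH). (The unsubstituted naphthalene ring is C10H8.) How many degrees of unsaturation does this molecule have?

8

Atom tally by fragment:
  naphthalene ring system core → C:10 H:8
  (− 1 ring H displaced by substituents)
  + COOH → C:1 H:1 O:2
Element totals:
  C: 11
  H: 8
  O: 2
Molecular formula: C11H8O2.
DoU = (2C + 2 + N − H − X) / 2 = (2·11 + 2 + 0 − 8 − 0) / 2 = 8.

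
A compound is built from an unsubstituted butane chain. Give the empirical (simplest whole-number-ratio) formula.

Atom tally by fragment:
  CH3 → C:1 H:3
  CH2 → C:1 H:2
  CH2 → C:1 H:2
  CH3 → C:1 H:3
Element totals:
  C: 4
  H: 10
Molecular formula: C4H10.
gcd of subscripts = 2; dividing each by 2:
  C: 4/2 = 2
  H: 10/2 = 5

C2H5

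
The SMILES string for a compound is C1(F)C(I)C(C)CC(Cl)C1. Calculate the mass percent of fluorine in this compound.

Atom tally by fragment:
  cyclohexane ring core → C:6 H:12
  (− 4 ring H displaced by substituents)
  + F → F:1
  + I → I:1
  + CH3 → C:1 H:3
  + Cl → Cl:1
Element totals:
  C: 7
  H: 11
  Cl: 1
  F: 1
  I: 1
Molecular formula: C7H11ClFI.
Molar mass = 276.517 g/mol.
Mass from F: 1 × 18.998 = 18.998 g/mol.
%F = 18.998 / 276.517 × 100 = 6.87%.

6.87%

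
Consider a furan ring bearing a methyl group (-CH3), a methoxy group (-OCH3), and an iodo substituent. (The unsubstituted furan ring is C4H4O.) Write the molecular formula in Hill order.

C6H7IO2

Atom tally by fragment:
  furan ring core → C:4 H:4 O:1
  (− 3 ring H displaced by substituents)
  + CH3 → C:1 H:3
  + OCH3 → C:1 H:3 O:1
  + I → I:1
Element totals:
  C: 6
  H: 7
  I: 1
  O: 2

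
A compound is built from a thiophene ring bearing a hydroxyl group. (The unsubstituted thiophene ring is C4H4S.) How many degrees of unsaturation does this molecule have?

3

Atom tally by fragment:
  thiophene ring core → C:4 H:4 S:1
  (− 1 ring H displaced by substituents)
  + OH → O:1 H:1
Element totals:
  C: 4
  H: 4
  O: 1
  S: 1
Molecular formula: C4H4OS.
DoU = (2C + 2 + N − H − X) / 2 = (2·4 + 2 + 0 − 4 − 0) / 2 = 3.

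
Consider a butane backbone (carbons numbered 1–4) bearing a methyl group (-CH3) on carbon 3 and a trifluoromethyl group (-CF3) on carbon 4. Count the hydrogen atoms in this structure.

11

Atom tally by fragment:
  CH3 → C:1 H:3
  CH2 → C:1 H:2
  CH(CH3) → C:2 H:4
  CH2CF3 → C:2 H:2 F:3
Element totals:
  C: 6
  H: 11
  F: 3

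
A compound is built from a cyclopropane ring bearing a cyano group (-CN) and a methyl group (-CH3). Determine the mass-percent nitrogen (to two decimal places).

17.27%

Atom tally by fragment:
  cyclopropane ring core → C:3 H:6
  (− 2 ring H displaced by substituents)
  + CN → C:1 N:1
  + CH3 → C:1 H:3
Element totals:
  C: 5
  H: 7
  N: 1
Molecular formula: C5H7N.
Molar mass = 81.118 g/mol.
Mass from N: 1 × 14.007 = 14.007 g/mol.
%N = 14.007 / 81.118 × 100 = 17.27%.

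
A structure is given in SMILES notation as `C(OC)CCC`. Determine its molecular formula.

Atom tally by fragment:
  CH3OCH2 → C:2 H:5 O:1
  CH2 → C:1 H:2
  CH2 → C:1 H:2
  CH3 → C:1 H:3
Element totals:
  C: 5
  H: 12
  O: 1

C5H12O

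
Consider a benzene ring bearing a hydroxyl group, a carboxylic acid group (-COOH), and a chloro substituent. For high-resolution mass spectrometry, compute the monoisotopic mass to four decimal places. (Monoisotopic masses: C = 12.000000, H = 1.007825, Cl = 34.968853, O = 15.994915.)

Atom tally by fragment:
  benzene ring core → C:6 H:6
  (− 3 ring H displaced by substituents)
  + OH → O:1 H:1
  + COOH → C:1 H:1 O:2
  + Cl → Cl:1
Element totals:
  C: 7
  H: 5
  Cl: 1
  O: 3
Molecular formula: C7H5ClO3.
  M = 7(12.0) + 5(1.007825) + 34.968853 + 3(15.994915)
    = 84.000000 + 5.039125 + 34.968853 + 47.984745 = 171.992723

171.9927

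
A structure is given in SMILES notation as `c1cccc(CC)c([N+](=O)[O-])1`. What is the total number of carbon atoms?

Atom tally by fragment:
  benzene ring core → C:6 H:6
  (− 2 ring H displaced by substituents)
  + C2H5 → C:2 H:5
  + NO2 → N:1 O:2
Element totals:
  C: 8
  H: 9
  N: 1
  O: 2

8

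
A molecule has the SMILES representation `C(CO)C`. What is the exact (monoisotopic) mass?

Atom tally by fragment:
  HOCH2CH2 → C:2 H:5 O:1
  CH3 → C:1 H:3
Element totals:
  C: 3
  H: 8
  O: 1
Molecular formula: C3H8O.
  M = 3(12.0) + 8(1.007825) + 15.994915
    = 36.000000 + 8.062600 + 15.994915 = 60.057515

60.0575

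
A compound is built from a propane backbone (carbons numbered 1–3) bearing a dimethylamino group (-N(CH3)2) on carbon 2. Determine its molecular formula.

C5H13N

Atom tally by fragment:
  CH3 → C:1 H:3
  CH(N(CH3)2) → C:3 H:7 N:1
  CH3 → C:1 H:3
Element totals:
  C: 5
  H: 13
  N: 1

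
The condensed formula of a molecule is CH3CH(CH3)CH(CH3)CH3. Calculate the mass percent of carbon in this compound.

Atom tally by fragment:
  CH3 → C:1 H:3
  CH(CH3) → C:2 H:4
  CH(CH3) → C:2 H:4
  CH3 → C:1 H:3
Element totals:
  C: 6
  H: 14
Molecular formula: C6H14.
Molar mass = 86.178 g/mol.
Mass from C: 6 × 12.011 = 72.066 g/mol.
%C = 72.066 / 86.178 × 100 = 83.62%.

83.62%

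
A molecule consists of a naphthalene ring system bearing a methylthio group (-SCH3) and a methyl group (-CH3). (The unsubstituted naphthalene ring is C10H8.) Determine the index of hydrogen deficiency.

7

Atom tally by fragment:
  naphthalene ring system core → C:10 H:8
  (− 2 ring H displaced by substituents)
  + SCH3 → C:1 H:3 S:1
  + CH3 → C:1 H:3
Element totals:
  C: 12
  H: 12
  S: 1
Molecular formula: C12H12S.
DoU = (2C + 2 + N − H − X) / 2 = (2·12 + 2 + 0 − 12 − 0) / 2 = 7.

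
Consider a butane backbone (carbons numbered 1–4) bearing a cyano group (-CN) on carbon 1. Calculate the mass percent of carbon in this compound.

Atom tally by fragment:
  NCCH2 → C:2 H:2 N:1
  CH2 → C:1 H:2
  CH2 → C:1 H:2
  CH3 → C:1 H:3
Element totals:
  C: 5
  H: 9
  N: 1
Molecular formula: C5H9N.
Molar mass = 83.134 g/mol.
Mass from C: 5 × 12.011 = 60.055 g/mol.
%C = 60.055 / 83.134 × 100 = 72.24%.

72.24%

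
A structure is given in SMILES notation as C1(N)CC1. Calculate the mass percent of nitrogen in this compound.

Atom tally by fragment:
  cyclopropane ring core → C:3 H:6
  (− 1 ring H displaced by substituents)
  + NH2 → N:1 H:2
Element totals:
  C: 3
  H: 7
  N: 1
Molecular formula: C3H7N.
Molar mass = 57.096 g/mol.
Mass from N: 1 × 14.007 = 14.007 g/mol.
%N = 14.007 / 57.096 × 100 = 24.53%.

24.53%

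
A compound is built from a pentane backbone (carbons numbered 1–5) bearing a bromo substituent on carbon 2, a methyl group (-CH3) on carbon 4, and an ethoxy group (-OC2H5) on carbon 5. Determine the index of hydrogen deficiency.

0

Atom tally by fragment:
  CH3 → C:1 H:3
  CH(Br) → C:1 H:1 Br:1
  CH2 → C:1 H:2
  CH(CH3) → C:2 H:4
  CH2OC2H5 → C:3 H:7 O:1
Element totals:
  C: 8
  H: 17
  Br: 1
  O: 1
Molecular formula: C8H17BrO.
DoU = (2C + 2 + N − H − X) / 2 = (2·8 + 2 + 0 − 17 − 1) / 2 = 0.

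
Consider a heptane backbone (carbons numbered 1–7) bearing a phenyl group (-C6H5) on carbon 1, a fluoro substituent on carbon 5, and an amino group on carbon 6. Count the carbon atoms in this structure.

13

Atom tally by fragment:
  C6H5CH2 → C:7 H:7
  CH2 → C:1 H:2
  CH2 → C:1 H:2
  CH2 → C:1 H:2
  CH(F) → C:1 H:1 F:1
  CH(NH2) → C:1 H:3 N:1
  CH3 → C:1 H:3
Element totals:
  C: 13
  H: 20
  F: 1
  N: 1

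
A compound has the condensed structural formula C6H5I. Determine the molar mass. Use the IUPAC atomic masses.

204.01 g/mol

Atom tally by fragment:
  benzene ring core → C:6 H:6
  (− 1 ring H displaced by substituents)
  + I → I:1
Element totals:
  C: 6
  H: 5
  I: 1
Molecular formula: C6H5I.
  M = 6(12.011) + 5(1.008) + 126.904
    = 72.066 + 5.040 + 126.904 = 204.010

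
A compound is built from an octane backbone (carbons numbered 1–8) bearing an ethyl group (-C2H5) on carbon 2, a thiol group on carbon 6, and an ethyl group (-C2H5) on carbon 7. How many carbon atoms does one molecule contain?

12

Atom tally by fragment:
  CH3 → C:1 H:3
  CH(C2H5) → C:3 H:6
  CH2 → C:1 H:2
  CH2 → C:1 H:2
  CH2 → C:1 H:2
  CH(SH) → C:1 H:2 S:1
  CH(C2H5) → C:3 H:6
  CH3 → C:1 H:3
Element totals:
  C: 12
  H: 26
  S: 1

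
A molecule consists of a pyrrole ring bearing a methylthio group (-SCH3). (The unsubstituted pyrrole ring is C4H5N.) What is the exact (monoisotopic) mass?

Atom tally by fragment:
  pyrrole ring core → C:4 H:5 N:1
  (− 1 ring H displaced by substituents)
  + SCH3 → C:1 H:3 S:1
Element totals:
  C: 5
  H: 7
  N: 1
  S: 1
Molecular formula: C5H7NS.
  M = 5(12.0) + 7(1.007825) + 14.003074 + 31.972071
    = 60.000000 + 7.054775 + 14.003074 + 31.972071 = 113.029920

113.0299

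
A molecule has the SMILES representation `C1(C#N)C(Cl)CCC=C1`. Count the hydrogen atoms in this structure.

Atom tally by fragment:
  cyclohexene ring core → C:6 H:10
  (− 2 ring H displaced by substituents)
  + CN → C:1 N:1
  + Cl → Cl:1
Element totals:
  C: 7
  H: 8
  Cl: 1
  N: 1

8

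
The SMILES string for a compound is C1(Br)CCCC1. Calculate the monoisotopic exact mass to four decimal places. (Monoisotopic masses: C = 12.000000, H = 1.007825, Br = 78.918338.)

147.9888

Atom tally by fragment:
  cyclopentane ring core → C:5 H:10
  (− 1 ring H displaced by substituents)
  + Br → Br:1
Element totals:
  C: 5
  H: 9
  Br: 1
Molecular formula: C5H9Br.
  M = 5(12.0) + 9(1.007825) + 78.918338
    = 60.000000 + 9.070425 + 78.918338 = 147.988763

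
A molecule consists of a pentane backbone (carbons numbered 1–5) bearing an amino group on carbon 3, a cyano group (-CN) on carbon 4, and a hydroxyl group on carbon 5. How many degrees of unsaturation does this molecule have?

2

Atom tally by fragment:
  CH3 → C:1 H:3
  CH2 → C:1 H:2
  CH(NH2) → C:1 H:3 N:1
  CH(CN) → C:2 H:1 N:1
  CH2OH → C:1 H:3 O:1
Element totals:
  C: 6
  H: 12
  N: 2
  O: 1
Molecular formula: C6H12N2O.
DoU = (2C + 2 + N − H − X) / 2 = (2·6 + 2 + 2 − 12 − 0) / 2 = 2.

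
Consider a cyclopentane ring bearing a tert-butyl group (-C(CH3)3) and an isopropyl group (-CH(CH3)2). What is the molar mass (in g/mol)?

168.32 g/mol

Atom tally by fragment:
  cyclopentane ring core → C:5 H:10
  (− 2 ring H displaced by substituents)
  + C(CH3)3 → C:4 H:9
  + CH(CH3)2 → C:3 H:7
Element totals:
  C: 12
  H: 24
Molecular formula: C12H24.
  M = 12(12.011) + 24(1.008)
    = 144.132 + 24.192 = 168.324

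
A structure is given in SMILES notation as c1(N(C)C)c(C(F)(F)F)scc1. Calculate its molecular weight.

195.20 g/mol

Atom tally by fragment:
  thiophene ring core → C:4 H:4 S:1
  (− 2 ring H displaced by substituents)
  + N(CH3)2 → N:1 C:2 H:6
  + CF3 → C:1 F:3
Element totals:
  C: 7
  H: 8
  F: 3
  N: 1
  S: 1
Molecular formula: C7H8F3NS.
  M = 7(12.011) + 8(1.008) + 3(18.998) + 14.007 + 32.06
    = 84.077 + 8.064 + 56.994 + 14.007 + 32.060 = 195.202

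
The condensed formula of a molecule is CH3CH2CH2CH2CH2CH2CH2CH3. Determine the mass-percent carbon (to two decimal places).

Atom tally by fragment:
  CH3 → C:1 H:3
  CH2 → C:1 H:2
  CH2 → C:1 H:2
  CH2 → C:1 H:2
  CH2 → C:1 H:2
  CH2 → C:1 H:2
  CH2 → C:1 H:2
  CH3 → C:1 H:3
Element totals:
  C: 8
  H: 18
Molecular formula: C8H18.
Molar mass = 114.232 g/mol.
Mass from C: 8 × 12.011 = 96.088 g/mol.
%C = 96.088 / 114.232 × 100 = 84.12%.

84.12%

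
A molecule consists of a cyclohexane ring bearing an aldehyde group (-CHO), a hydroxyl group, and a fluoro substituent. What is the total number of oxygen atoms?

Atom tally by fragment:
  cyclohexane ring core → C:6 H:12
  (− 3 ring H displaced by substituents)
  + CHO → C:1 H:1 O:1
  + OH → O:1 H:1
  + F → F:1
Element totals:
  C: 7
  H: 11
  F: 1
  O: 2

2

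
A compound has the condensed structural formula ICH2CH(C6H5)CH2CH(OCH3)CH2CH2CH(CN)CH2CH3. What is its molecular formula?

C17H24INO

Atom tally by fragment:
  ICH2 → C:1 H:2 I:1
  CH(C6H5) → C:7 H:6
  CH2 → C:1 H:2
  CH(OCH3) → C:2 H:4 O:1
  CH2 → C:1 H:2
  CH2 → C:1 H:2
  CH(CN) → C:2 H:1 N:1
  CH2 → C:1 H:2
  CH3 → C:1 H:3
Element totals:
  C: 17
  H: 24
  I: 1
  N: 1
  O: 1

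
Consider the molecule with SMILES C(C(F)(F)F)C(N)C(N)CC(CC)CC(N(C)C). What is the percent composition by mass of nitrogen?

Atom tally by fragment:
  F3CCH2 → C:2 H:2 F:3
  CH(NH2) → C:1 H:3 N:1
  CH(NH2) → C:1 H:3 N:1
  CH2 → C:1 H:2
  CH(C2H5) → C:3 H:6
  CH2 → C:1 H:2
  CH2N(CH3)2 → C:3 H:8 N:1
Element totals:
  C: 12
  H: 26
  F: 3
  N: 3
Molecular formula: C12H26F3N3.
Molar mass = 269.355 g/mol.
Mass from N: 3 × 14.007 = 42.021 g/mol.
%N = 42.021 / 269.355 × 100 = 15.60%.

15.60%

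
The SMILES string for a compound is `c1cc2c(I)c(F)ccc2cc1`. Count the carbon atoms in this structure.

Atom tally by fragment:
  naphthalene ring system core → C:10 H:8
  (− 2 ring H displaced by substituents)
  + I → I:1
  + F → F:1
Element totals:
  C: 10
  H: 6
  F: 1
  I: 1

10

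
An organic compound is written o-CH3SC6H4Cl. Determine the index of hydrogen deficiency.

Element totals:
  C: 7
  H: 7
  Cl: 1
  S: 1
Molecular formula: C7H7ClS.
DoU = (2C + 2 + N − H − X) / 2 = (2·7 + 2 + 0 − 7 − 1) / 2 = 4.

4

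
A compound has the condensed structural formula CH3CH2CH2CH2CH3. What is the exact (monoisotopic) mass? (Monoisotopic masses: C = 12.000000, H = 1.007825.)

Atom tally by fragment:
  CH3 → C:1 H:3
  CH2 → C:1 H:2
  CH2 → C:1 H:2
  CH2 → C:1 H:2
  CH3 → C:1 H:3
Element totals:
  C: 5
  H: 12
Molecular formula: C5H12.
  M = 5(12.0) + 12(1.007825)
    = 60.000000 + 12.093900 = 72.093900

72.0939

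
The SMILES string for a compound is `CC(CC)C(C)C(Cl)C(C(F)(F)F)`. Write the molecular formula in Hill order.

C9H16ClF3

Atom tally by fragment:
  CH3 → C:1 H:3
  CH(C2H5) → C:3 H:6
  CH(CH3) → C:2 H:4
  CH(Cl) → C:1 H:1 Cl:1
  CH2CF3 → C:2 H:2 F:3
Element totals:
  C: 9
  H: 16
  Cl: 1
  F: 3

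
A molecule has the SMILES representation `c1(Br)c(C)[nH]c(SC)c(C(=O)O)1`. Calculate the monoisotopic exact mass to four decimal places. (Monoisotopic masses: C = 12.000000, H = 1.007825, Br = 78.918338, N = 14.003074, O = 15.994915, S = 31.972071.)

248.9459

Atom tally by fragment:
  pyrrole ring core → C:4 H:5 N:1
  (− 4 ring H displaced by substituents)
  + Br → Br:1
  + CH3 → C:1 H:3
  + SCH3 → C:1 H:3 S:1
  + COOH → C:1 H:1 O:2
Element totals:
  C: 7
  H: 8
  Br: 1
  N: 1
  O: 2
  S: 1
Molecular formula: C7H8BrNO2S.
  M = 7(12.0) + 8(1.007825) + 78.918338 + 14.003074 + 2(15.994915) + 31.972071
    = 84.000000 + 8.062600 + 78.918338 + 14.003074 + 31.989830 + 31.972071 = 248.945913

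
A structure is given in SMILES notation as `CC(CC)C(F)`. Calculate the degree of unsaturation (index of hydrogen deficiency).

Atom tally by fragment:
  CH3 → C:1 H:3
  CH(C2H5) → C:3 H:6
  CH2F → C:1 H:2 F:1
Element totals:
  C: 5
  H: 11
  F: 1
Molecular formula: C5H11F.
DoU = (2C + 2 + N − H − X) / 2 = (2·5 + 2 + 0 − 11 − 1) / 2 = 0.

0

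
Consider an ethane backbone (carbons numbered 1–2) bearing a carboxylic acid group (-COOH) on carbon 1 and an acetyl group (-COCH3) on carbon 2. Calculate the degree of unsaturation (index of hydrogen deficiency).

2

Atom tally by fragment:
  HOOCCH2 → C:2 H:3 O:2
  CH2COCH3 → C:3 H:5 O:1
Element totals:
  C: 5
  H: 8
  O: 3
Molecular formula: C5H8O3.
DoU = (2C + 2 + N − H − X) / 2 = (2·5 + 2 + 0 − 8 − 0) / 2 = 2.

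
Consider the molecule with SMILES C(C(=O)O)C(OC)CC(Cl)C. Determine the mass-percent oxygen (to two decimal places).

Atom tally by fragment:
  HOOCCH2 → C:2 H:3 O:2
  CH(OCH3) → C:2 H:4 O:1
  CH2 → C:1 H:2
  CH(Cl) → C:1 H:1 Cl:1
  CH3 → C:1 H:3
Element totals:
  C: 7
  H: 13
  Cl: 1
  O: 3
Molecular formula: C7H13ClO3.
Molar mass = 180.628 g/mol.
Mass from O: 3 × 15.999 = 47.997 g/mol.
%O = 47.997 / 180.628 × 100 = 26.57%.

26.57%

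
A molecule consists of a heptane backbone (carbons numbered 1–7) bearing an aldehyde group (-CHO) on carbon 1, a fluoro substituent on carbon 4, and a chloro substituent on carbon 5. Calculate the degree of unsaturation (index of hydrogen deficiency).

1

Atom tally by fragment:
  OHCCH2 → C:2 H:3 O:1
  CH2 → C:1 H:2
  CH2 → C:1 H:2
  CH(F) → C:1 H:1 F:1
  CH(Cl) → C:1 H:1 Cl:1
  CH2 → C:1 H:2
  CH3 → C:1 H:3
Element totals:
  C: 8
  H: 14
  Cl: 1
  F: 1
  O: 1
Molecular formula: C8H14ClFO.
DoU = (2C + 2 + N − H − X) / 2 = (2·8 + 2 + 0 − 14 − 2) / 2 = 1.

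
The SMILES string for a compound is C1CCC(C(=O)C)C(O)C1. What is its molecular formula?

C8H14O2

Atom tally by fragment:
  cyclohexane ring core → C:6 H:12
  (− 2 ring H displaced by substituents)
  + COCH3 → C:2 H:3 O:1
  + OH → O:1 H:1
Element totals:
  C: 8
  H: 14
  O: 2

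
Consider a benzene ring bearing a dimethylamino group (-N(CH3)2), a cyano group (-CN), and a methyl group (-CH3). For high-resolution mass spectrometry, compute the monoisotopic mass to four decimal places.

Atom tally by fragment:
  benzene ring core → C:6 H:6
  (− 3 ring H displaced by substituents)
  + N(CH3)2 → N:1 C:2 H:6
  + CN → C:1 N:1
  + CH3 → C:1 H:3
Element totals:
  C: 10
  H: 12
  N: 2
Molecular formula: C10H12N2.
  M = 10(12.0) + 12(1.007825) + 2(14.003074)
    = 120.000000 + 12.093900 + 28.006148 = 160.100048

160.1000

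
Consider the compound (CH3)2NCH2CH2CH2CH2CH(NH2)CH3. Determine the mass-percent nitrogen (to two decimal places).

Element totals:
  C: 8
  H: 20
  N: 2
Molecular formula: C8H20N2.
Molar mass = 144.262 g/mol.
Mass from N: 2 × 14.007 = 28.014 g/mol.
%N = 28.014 / 144.262 × 100 = 19.42%.

19.42%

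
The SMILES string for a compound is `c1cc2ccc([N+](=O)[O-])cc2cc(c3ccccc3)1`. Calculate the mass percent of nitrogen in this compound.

Atom tally by fragment:
  naphthalene ring system core → C:10 H:8
  (− 2 ring H displaced by substituents)
  + NO2 → N:1 O:2
  + C6H5 → C:6 H:5
Element totals:
  C: 16
  H: 11
  N: 1
  O: 2
Molecular formula: C16H11NO2.
Molar mass = 249.269 g/mol.
Mass from N: 1 × 14.007 = 14.007 g/mol.
%N = 14.007 / 249.269 × 100 = 5.62%.

5.62%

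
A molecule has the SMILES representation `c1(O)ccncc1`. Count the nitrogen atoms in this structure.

1

Atom tally by fragment:
  pyridine ring core → C:5 H:5 N:1
  (− 1 ring H displaced by substituents)
  + OH → O:1 H:1
Element totals:
  C: 5
  H: 5
  N: 1
  O: 1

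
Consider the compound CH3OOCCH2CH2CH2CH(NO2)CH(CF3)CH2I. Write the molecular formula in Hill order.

C9H13F3INO4

Atom tally by fragment:
  CH3OOCCH2 → C:3 H:5 O:2
  CH2 → C:1 H:2
  CH2 → C:1 H:2
  CH(NO2) → C:1 H:1 N:1 O:2
  CH(CF3) → C:2 H:1 F:3
  CH2I → C:1 H:2 I:1
Element totals:
  C: 9
  H: 13
  F: 3
  I: 1
  N: 1
  O: 4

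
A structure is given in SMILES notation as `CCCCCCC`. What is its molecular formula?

Atom tally by fragment:
  CH3 → C:1 H:3
  CH2 → C:1 H:2
  CH2 → C:1 H:2
  CH2 → C:1 H:2
  CH2 → C:1 H:2
  CH2 → C:1 H:2
  CH3 → C:1 H:3
Element totals:
  C: 7
  H: 16

C7H16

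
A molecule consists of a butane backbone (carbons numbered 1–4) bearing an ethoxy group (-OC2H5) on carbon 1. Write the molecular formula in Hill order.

Atom tally by fragment:
  C2H5OCH2 → C:3 H:7 O:1
  CH2 → C:1 H:2
  CH2 → C:1 H:2
  CH3 → C:1 H:3
Element totals:
  C: 6
  H: 14
  O: 1

C6H14O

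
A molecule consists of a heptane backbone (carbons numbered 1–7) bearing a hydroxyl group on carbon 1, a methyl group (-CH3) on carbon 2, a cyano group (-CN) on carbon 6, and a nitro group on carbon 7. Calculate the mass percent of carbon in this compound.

Atom tally by fragment:
  HOCH2 → C:1 H:3 O:1
  CH(CH3) → C:2 H:4
  CH2 → C:1 H:2
  CH2 → C:1 H:2
  CH2 → C:1 H:2
  CH(CN) → C:2 H:1 N:1
  CH2NO2 → C:1 H:2 N:1 O:2
Element totals:
  C: 9
  H: 16
  N: 2
  O: 3
Molecular formula: C9H16N2O3.
Molar mass = 200.238 g/mol.
Mass from C: 9 × 12.011 = 108.099 g/mol.
%C = 108.099 / 200.238 × 100 = 53.99%.

53.99%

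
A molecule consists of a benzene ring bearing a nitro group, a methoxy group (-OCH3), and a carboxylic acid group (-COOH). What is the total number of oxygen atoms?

5

Atom tally by fragment:
  benzene ring core → C:6 H:6
  (− 3 ring H displaced by substituents)
  + NO2 → N:1 O:2
  + OCH3 → C:1 H:3 O:1
  + COOH → C:1 H:1 O:2
Element totals:
  C: 8
  H: 7
  N: 1
  O: 5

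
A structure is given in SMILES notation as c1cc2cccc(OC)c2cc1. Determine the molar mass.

Atom tally by fragment:
  naphthalene ring system core → C:10 H:8
  (− 1 ring H displaced by substituents)
  + OCH3 → C:1 H:3 O:1
Element totals:
  C: 11
  H: 10
  O: 1
Molecular formula: C11H10O.
  M = 11(12.011) + 10(1.008) + 15.999
    = 132.121 + 10.080 + 15.999 = 158.200

158.20 g/mol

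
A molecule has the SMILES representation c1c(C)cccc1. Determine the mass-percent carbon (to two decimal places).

91.25%

Atom tally by fragment:
  benzene ring core → C:6 H:6
  (− 1 ring H displaced by substituents)
  + CH3 → C:1 H:3
Element totals:
  C: 7
  H: 8
Molecular formula: C7H8.
Molar mass = 92.141 g/mol.
Mass from C: 7 × 12.011 = 84.077 g/mol.
%C = 84.077 / 92.141 × 100 = 91.25%.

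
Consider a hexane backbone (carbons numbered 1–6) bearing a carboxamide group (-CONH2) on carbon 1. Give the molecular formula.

Atom tally by fragment:
  H2NOCCH2 → C:2 H:4 O:1 N:1
  CH2 → C:1 H:2
  CH2 → C:1 H:2
  CH2 → C:1 H:2
  CH2 → C:1 H:2
  CH3 → C:1 H:3
Element totals:
  C: 7
  H: 15
  N: 1
  O: 1

C7H15NO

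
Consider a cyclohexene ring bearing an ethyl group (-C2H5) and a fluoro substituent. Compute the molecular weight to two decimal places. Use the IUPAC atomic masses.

Atom tally by fragment:
  cyclohexene ring core → C:6 H:10
  (− 2 ring H displaced by substituents)
  + C2H5 → C:2 H:5
  + F → F:1
Element totals:
  C: 8
  H: 13
  F: 1
Molecular formula: C8H13F.
  M = 8(12.011) + 13(1.008) + 18.998
    = 96.088 + 13.104 + 18.998 = 128.190

128.19 g/mol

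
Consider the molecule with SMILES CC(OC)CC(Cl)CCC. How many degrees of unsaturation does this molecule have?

Atom tally by fragment:
  CH3 → C:1 H:3
  CH(OCH3) → C:2 H:4 O:1
  CH2 → C:1 H:2
  CH(Cl) → C:1 H:1 Cl:1
  CH2 → C:1 H:2
  CH2 → C:1 H:2
  CH3 → C:1 H:3
Element totals:
  C: 8
  H: 17
  Cl: 1
  O: 1
Molecular formula: C8H17ClO.
DoU = (2C + 2 + N − H − X) / 2 = (2·8 + 2 + 0 − 17 − 1) / 2 = 0.

0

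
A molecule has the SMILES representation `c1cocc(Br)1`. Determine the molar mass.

Atom tally by fragment:
  furan ring core → C:4 H:4 O:1
  (− 1 ring H displaced by substituents)
  + Br → Br:1
Element totals:
  C: 4
  H: 3
  Br: 1
  O: 1
Molecular formula: C4H3BrO.
  M = 4(12.011) + 3(1.008) + 79.904 + 15.999
    = 48.044 + 3.024 + 79.904 + 15.999 = 146.971

146.97 g/mol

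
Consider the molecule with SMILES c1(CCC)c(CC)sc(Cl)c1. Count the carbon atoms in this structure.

Atom tally by fragment:
  thiophene ring core → C:4 H:4 S:1
  (− 3 ring H displaced by substituents)
  + CH2CH2CH3 → C:3 H:7
  + C2H5 → C:2 H:5
  + Cl → Cl:1
Element totals:
  C: 9
  H: 13
  Cl: 1
  S: 1

9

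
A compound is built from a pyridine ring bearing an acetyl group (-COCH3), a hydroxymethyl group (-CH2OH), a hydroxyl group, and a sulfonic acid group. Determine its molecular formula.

C8H9NO6S

Atom tally by fragment:
  pyridine ring core → C:5 H:5 N:1
  (− 4 ring H displaced by substituents)
  + COCH3 → C:2 H:3 O:1
  + CH2OH → C:1 H:3 O:1
  + OH → O:1 H:1
  + SO3H → S:1 O:3 H:1
Element totals:
  C: 8
  H: 9
  N: 1
  O: 6
  S: 1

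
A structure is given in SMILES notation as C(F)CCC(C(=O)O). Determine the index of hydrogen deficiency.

Atom tally by fragment:
  FCH2 → C:1 H:2 F:1
  CH2 → C:1 H:2
  CH2 → C:1 H:2
  CH2COOH → C:2 H:3 O:2
Element totals:
  C: 5
  H: 9
  F: 1
  O: 2
Molecular formula: C5H9FO2.
DoU = (2C + 2 + N − H − X) / 2 = (2·5 + 2 + 0 − 9 − 1) / 2 = 1.

1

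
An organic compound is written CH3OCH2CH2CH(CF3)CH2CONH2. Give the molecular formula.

Atom tally by fragment:
  CH3OCH2 → C:2 H:5 O:1
  CH2 → C:1 H:2
  CH(CF3) → C:2 H:1 F:3
  CH2CONH2 → C:2 H:4 O:1 N:1
Element totals:
  C: 7
  H: 12
  F: 3
  N: 1
  O: 2

C7H12F3NO2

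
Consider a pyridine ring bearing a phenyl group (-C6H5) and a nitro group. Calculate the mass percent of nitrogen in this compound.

Atom tally by fragment:
  pyridine ring core → C:5 H:5 N:1
  (− 2 ring H displaced by substituents)
  + C6H5 → C:6 H:5
  + NO2 → N:1 O:2
Element totals:
  C: 11
  H: 8
  N: 2
  O: 2
Molecular formula: C11H8N2O2.
Molar mass = 200.197 g/mol.
Mass from N: 2 × 14.007 = 28.014 g/mol.
%N = 28.014 / 200.197 × 100 = 13.99%.

13.99%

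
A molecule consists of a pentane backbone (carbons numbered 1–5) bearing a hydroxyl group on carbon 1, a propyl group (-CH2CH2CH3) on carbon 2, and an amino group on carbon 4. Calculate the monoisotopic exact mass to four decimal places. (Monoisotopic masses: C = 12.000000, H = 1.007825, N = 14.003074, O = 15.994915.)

145.1467

Atom tally by fragment:
  HOCH2 → C:1 H:3 O:1
  CH(CH2CH2CH3) → C:4 H:8
  CH2 → C:1 H:2
  CH(NH2) → C:1 H:3 N:1
  CH3 → C:1 H:3
Element totals:
  C: 8
  H: 19
  N: 1
  O: 1
Molecular formula: C8H19NO.
  M = 8(12.0) + 19(1.007825) + 14.003074 + 15.994915
    = 96.000000 + 19.148675 + 14.003074 + 15.994915 = 145.146664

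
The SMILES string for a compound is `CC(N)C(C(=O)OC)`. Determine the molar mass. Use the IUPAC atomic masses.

117.15 g/mol

Atom tally by fragment:
  CH3 → C:1 H:3
  CH(NH2) → C:1 H:3 N:1
  CH2COOCH3 → C:3 H:5 O:2
Element totals:
  C: 5
  H: 11
  N: 1
  O: 2
Molecular formula: C5H11NO2.
  M = 5(12.011) + 11(1.008) + 14.007 + 2(15.999)
    = 60.055 + 11.088 + 14.007 + 31.998 = 117.148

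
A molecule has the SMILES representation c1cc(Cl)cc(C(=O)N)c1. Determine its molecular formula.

Atom tally by fragment:
  benzene ring core → C:6 H:6
  (− 2 ring H displaced by substituents)
  + Cl → Cl:1
  + CONH2 → C:1 H:2 O:1 N:1
Element totals:
  C: 7
  H: 6
  Cl: 1
  N: 1
  O: 1

C7H6ClNO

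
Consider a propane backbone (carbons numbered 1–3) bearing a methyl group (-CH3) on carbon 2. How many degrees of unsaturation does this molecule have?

0

Atom tally by fragment:
  CH3 → C:1 H:3
  CH(CH3) → C:2 H:4
  CH3 → C:1 H:3
Element totals:
  C: 4
  H: 10
Molecular formula: C4H10.
DoU = (2C + 2 + N − H − X) / 2 = (2·4 + 2 + 0 − 10 − 0) / 2 = 0.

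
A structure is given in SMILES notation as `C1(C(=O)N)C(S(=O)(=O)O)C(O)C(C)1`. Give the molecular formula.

Atom tally by fragment:
  cyclobutane ring core → C:4 H:8
  (− 4 ring H displaced by substituents)
  + CONH2 → C:1 H:2 O:1 N:1
  + SO3H → S:1 O:3 H:1
  + OH → O:1 H:1
  + CH3 → C:1 H:3
Element totals:
  C: 6
  H: 11
  N: 1
  O: 5
  S: 1

C6H11NO5S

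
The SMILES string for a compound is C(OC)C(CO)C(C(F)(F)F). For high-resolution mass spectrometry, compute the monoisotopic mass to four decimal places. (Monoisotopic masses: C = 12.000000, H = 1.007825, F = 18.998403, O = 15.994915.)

Atom tally by fragment:
  CH3OCH2 → C:2 H:5 O:1
  CH(CH2OH) → C:2 H:4 O:1
  CH2CF3 → C:2 H:2 F:3
Element totals:
  C: 6
  H: 11
  F: 3
  O: 2
Molecular formula: C6H11F3O2.
  M = 6(12.0) + 11(1.007825) + 3(18.998403) + 2(15.994915)
    = 72.000000 + 11.086075 + 56.995209 + 31.989830 = 172.071114

172.0711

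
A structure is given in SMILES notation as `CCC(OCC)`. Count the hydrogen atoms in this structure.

12

Atom tally by fragment:
  CH3 → C:1 H:3
  CH2 → C:1 H:2
  CH2OC2H5 → C:3 H:7 O:1
Element totals:
  C: 5
  H: 12
  O: 1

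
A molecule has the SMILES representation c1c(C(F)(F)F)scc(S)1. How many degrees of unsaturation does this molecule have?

Atom tally by fragment:
  thiophene ring core → C:4 H:4 S:1
  (− 2 ring H displaced by substituents)
  + CF3 → C:1 F:3
  + SH → S:1 H:1
Element totals:
  C: 5
  H: 3
  F: 3
  S: 2
Molecular formula: C5H3F3S2.
DoU = (2C + 2 + N − H − X) / 2 = (2·5 + 2 + 0 − 3 − 3) / 2 = 3.

3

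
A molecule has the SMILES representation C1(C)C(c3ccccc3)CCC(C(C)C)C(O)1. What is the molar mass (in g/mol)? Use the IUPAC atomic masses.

Atom tally by fragment:
  cyclohexane ring core → C:6 H:12
  (− 4 ring H displaced by substituents)
  + CH3 → C:1 H:3
  + C6H5 → C:6 H:5
  + CH(CH3)2 → C:3 H:7
  + OH → O:1 H:1
Element totals:
  C: 16
  H: 24
  O: 1
Molecular formula: C16H24O.
  M = 16(12.011) + 24(1.008) + 15.999
    = 192.176 + 24.192 + 15.999 = 232.367

232.37 g/mol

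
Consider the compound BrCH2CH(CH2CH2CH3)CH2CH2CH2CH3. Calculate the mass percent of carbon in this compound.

52.18%

Atom tally by fragment:
  BrCH2 → C:1 H:2 Br:1
  CH(CH2CH2CH3) → C:4 H:8
  CH2 → C:1 H:2
  CH2 → C:1 H:2
  CH2 → C:1 H:2
  CH3 → C:1 H:3
Element totals:
  C: 9
  H: 19
  Br: 1
Molecular formula: C9H19Br.
Molar mass = 207.155 g/mol.
Mass from C: 9 × 12.011 = 108.099 g/mol.
%C = 108.099 / 207.155 × 100 = 52.18%.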